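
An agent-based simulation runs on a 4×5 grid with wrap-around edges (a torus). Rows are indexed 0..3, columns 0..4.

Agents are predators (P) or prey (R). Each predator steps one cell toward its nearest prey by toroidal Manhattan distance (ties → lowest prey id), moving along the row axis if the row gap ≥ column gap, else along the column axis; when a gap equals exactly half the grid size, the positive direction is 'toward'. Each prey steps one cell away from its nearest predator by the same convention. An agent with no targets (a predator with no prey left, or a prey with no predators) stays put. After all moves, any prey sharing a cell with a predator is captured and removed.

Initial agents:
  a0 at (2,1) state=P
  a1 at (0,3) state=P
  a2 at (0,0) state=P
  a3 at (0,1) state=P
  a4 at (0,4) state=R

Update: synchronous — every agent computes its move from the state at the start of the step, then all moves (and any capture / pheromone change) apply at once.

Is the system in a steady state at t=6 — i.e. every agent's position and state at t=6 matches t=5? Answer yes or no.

t=1: a0@(3,1):P a1@(0,4):P a2@(0,4):P a3@(0,0):P
t=2: (unchanged — steady state)

yes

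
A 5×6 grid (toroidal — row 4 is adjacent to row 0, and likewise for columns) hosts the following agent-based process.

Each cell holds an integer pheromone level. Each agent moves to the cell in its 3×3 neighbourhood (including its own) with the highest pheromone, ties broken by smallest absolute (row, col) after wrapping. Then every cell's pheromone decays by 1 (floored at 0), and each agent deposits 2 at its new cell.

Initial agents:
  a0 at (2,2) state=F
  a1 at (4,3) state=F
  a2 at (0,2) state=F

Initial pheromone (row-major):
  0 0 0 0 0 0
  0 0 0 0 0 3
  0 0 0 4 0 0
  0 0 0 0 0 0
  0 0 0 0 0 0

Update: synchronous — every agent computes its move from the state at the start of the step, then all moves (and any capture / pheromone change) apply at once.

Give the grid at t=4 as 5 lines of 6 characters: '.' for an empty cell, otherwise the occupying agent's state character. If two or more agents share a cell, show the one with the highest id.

.F....
......
...F..
......
......

t=1: a0@(2,3) a1@(0,2) a2@(0,1) | pheromone: 0 2 2 0 0 0 / 0 0 0 0 0 2 / 0 0 0 5 0 0 / 0 0 0 0 0 0 / 0 0 0 0 0 0
t=2: a0@(2,3) a1@(0,1) a2@(0,1) | pheromone: 0 5 1 0 0 0 / 0 0 0 0 0 1 / 0 0 0 6 0 0 / 0 0 0 0 0 0 / 0 0 0 0 0 0
t=3: a0@(2,3) a1@(0,1) a2@(0,1) | pheromone: 0 8 0 0 0 0 / 0 0 0 0 0 0 / 0 0 0 7 0 0 / 0 0 0 0 0 0 / 0 0 0 0 0 0
t=4: a0@(2,3) a1@(0,1) a2@(0,1) | pheromone: 0 11 0 0 0 0 / 0 0 0 0 0 0 / 0 0 0 8 0 0 / 0 0 0 0 0 0 / 0 0 0 0 0 0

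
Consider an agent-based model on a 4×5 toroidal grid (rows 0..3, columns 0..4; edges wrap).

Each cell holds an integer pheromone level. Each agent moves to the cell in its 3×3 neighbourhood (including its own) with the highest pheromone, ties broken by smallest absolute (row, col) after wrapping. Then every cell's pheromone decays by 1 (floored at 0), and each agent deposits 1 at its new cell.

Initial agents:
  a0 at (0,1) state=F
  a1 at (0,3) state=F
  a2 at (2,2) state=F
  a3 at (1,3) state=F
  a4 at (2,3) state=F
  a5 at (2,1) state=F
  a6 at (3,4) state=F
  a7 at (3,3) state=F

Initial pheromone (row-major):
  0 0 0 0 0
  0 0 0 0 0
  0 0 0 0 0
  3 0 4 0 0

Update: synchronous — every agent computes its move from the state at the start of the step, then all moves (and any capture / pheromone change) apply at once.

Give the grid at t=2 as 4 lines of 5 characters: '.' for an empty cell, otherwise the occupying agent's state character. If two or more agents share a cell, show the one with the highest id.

t=1: a0@(3,2) a1@(3,2) a2@(3,2) a3@(0,2) a4@(3,2) a5@(3,2) a6@(3,0) a7@(3,2) | pheromone: 0 0 1 0 0 / 0 0 0 0 0 / 0 0 0 0 0 / 3 0 9 0 0
t=2: a0@(3,2) a1@(3,2) a2@(3,2) a3@(3,2) a4@(3,2) a5@(3,2) a6@(3,0) a7@(3,2) | pheromone: 0 0 0 0 0 / 0 0 0 0 0 / 0 0 0 0 0 / 3 0 15 0 0

.....
.....
.....
F.F..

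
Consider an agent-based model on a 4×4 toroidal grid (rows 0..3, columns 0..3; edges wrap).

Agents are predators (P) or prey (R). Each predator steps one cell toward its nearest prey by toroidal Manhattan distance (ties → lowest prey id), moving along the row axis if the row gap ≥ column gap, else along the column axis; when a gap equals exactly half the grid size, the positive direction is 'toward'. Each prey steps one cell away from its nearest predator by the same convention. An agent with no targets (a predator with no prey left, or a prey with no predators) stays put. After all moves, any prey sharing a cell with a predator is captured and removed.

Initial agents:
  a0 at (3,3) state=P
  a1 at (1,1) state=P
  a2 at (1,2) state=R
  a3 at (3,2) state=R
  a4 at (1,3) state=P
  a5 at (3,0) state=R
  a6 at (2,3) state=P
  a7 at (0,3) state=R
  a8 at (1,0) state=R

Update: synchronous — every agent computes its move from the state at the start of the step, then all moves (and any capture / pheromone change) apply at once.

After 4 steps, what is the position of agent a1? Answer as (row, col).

t=1: a0@(3,2):P a1@(1,2):P a3@(3,1):R a4@(1,2):P a5@(3,1):R a6@(1,3):P
t=2: a0@(3,1):P a1@(2,2):P a3@(3,0):R a4@(2,2):P a5@(3,0):R a6@(2,3):P
t=3: a0@(3,0):P a1@(2,3):P a4@(2,3):P a6@(3,3):P
t=4: (unchanged — steady state)

(2, 3)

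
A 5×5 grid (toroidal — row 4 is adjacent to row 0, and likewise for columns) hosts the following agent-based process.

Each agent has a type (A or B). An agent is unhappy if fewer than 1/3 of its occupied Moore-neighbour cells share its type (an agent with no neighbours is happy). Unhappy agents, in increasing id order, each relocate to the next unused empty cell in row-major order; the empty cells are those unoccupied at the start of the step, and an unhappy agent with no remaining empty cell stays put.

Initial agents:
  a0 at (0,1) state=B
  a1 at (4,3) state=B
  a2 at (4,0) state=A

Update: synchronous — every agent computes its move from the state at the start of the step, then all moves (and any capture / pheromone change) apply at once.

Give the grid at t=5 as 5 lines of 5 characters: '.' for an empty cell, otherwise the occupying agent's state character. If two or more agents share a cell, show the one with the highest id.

BB.A.
.....
.....
.....
.....

t=1: a0@(0,0):B a1@(4,3):B a2@(0,2):A
t=2: a0@(0,0):B a1@(0,1):B a2@(0,3):A
t=3: (unchanged — steady state)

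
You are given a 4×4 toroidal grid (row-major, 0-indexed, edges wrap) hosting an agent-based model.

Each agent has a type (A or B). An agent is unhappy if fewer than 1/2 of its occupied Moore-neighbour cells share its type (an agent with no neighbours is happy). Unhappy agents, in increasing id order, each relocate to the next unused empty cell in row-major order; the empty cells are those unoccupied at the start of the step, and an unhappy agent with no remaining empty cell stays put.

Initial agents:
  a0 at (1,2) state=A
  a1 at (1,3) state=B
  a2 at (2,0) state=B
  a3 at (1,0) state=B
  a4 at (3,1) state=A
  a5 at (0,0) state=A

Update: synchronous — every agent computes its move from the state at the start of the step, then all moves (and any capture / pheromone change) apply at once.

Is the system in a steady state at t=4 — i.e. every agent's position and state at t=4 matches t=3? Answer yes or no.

t=1: a0@(0,1):A a1@(1,3):B a2@(2,0):B a3@(1,0):B a4@(3,1):A a5@(0,2):A
t=2: (unchanged — steady state)

yes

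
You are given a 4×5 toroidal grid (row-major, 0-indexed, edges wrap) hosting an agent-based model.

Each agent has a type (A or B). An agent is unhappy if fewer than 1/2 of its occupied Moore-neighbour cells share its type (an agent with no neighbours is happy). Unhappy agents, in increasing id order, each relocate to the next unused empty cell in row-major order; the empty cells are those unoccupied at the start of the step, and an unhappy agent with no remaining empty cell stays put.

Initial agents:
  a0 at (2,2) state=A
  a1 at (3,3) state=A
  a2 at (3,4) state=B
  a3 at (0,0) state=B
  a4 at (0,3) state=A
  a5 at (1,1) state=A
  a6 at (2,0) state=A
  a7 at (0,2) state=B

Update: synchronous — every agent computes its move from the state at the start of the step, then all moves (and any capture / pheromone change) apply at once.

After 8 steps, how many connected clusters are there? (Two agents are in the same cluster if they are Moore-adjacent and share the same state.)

2

t=1: a0@(2,2):A a1@(3,3):A a2@(0,1):B a3@(0,0):B a4@(0,4):A a5@(1,1):A a6@(2,0):A a7@(1,0):B
t=2: a0@(2,2):A a1@(3,3):A a2@(0,1):B a3@(0,0):B a4@(0,2):A a5@(0,3):A a6@(2,0):A a7@(1,2):B
t=3: a0@(2,2):A a1@(3,3):A a2@(0,1):B a3@(0,0):B a4@(0,2):A a5@(0,3):A a6@(2,0):A a7@(0,4):B
t=4: a0@(2,2):A a1@(3,3):A a2@(0,1):B a3@(0,0):B a4@(0,2):A a5@(0,3):A a6@(2,0):A a7@(1,0):B
t=5: a0@(2,2):A a1@(3,3):A a2@(0,1):B a3@(0,0):B a4@(0,2):A a5@(0,3):A a6@(0,4):A a7@(1,0):B
t=6: (unchanged — steady state)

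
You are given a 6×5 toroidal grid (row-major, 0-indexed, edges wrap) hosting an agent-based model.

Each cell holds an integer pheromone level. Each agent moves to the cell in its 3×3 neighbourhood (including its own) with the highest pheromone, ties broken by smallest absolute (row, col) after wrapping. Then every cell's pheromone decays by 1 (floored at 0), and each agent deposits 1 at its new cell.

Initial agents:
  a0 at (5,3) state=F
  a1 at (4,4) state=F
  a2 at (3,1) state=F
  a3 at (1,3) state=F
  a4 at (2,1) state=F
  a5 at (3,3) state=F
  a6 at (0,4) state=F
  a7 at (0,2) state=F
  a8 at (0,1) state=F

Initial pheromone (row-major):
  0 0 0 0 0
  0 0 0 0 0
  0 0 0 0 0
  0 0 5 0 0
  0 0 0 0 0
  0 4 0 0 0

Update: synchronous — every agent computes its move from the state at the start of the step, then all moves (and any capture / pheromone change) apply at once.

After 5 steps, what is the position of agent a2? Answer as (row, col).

t=1: a0@(0,2) a1@(3,0) a2@(3,2) a3@(0,2) a4@(3,2) a5@(3,2) a6@(0,0) a7@(5,1) a8@(5,1) | pheromone: 1 0 2 0 0 / 0 0 0 0 0 / 0 0 0 0 0 / 1 0 7 0 0 / 0 0 0 0 0 / 0 5 0 0 0
t=2: a0@(5,1) a1@(3,0) a2@(3,2) a3@(5,1) a4@(3,2) a5@(3,2) a6@(5,1) a7@(5,1) a8@(5,1) | pheromone: 0 0 1 0 0 / 0 0 0 0 0 / 0 0 0 0 0 / 1 0 9 0 0 / 0 0 0 0 0 / 0 9 0 0 0
t=3: a0@(5,1) a1@(3,0) a2@(3,2) a3@(5,1) a4@(3,2) a5@(3,2) a6@(5,1) a7@(5,1) a8@(5,1) | pheromone: 0 0 0 0 0 / 0 0 0 0 0 / 0 0 0 0 0 / 1 0 11 0 0 / 0 0 0 0 0 / 0 13 0 0 0
t=4: a0@(5,1) a1@(3,0) a2@(3,2) a3@(5,1) a4@(3,2) a5@(3,2) a6@(5,1) a7@(5,1) a8@(5,1) | pheromone: 0 0 0 0 0 / 0 0 0 0 0 / 0 0 0 0 0 / 1 0 13 0 0 / 0 0 0 0 0 / 0 17 0 0 0
t=5: a0@(5,1) a1@(3,0) a2@(3,2) a3@(5,1) a4@(3,2) a5@(3,2) a6@(5,1) a7@(5,1) a8@(5,1) | pheromone: 0 0 0 0 0 / 0 0 0 0 0 / 0 0 0 0 0 / 1 0 15 0 0 / 0 0 0 0 0 / 0 21 0 0 0

(3, 2)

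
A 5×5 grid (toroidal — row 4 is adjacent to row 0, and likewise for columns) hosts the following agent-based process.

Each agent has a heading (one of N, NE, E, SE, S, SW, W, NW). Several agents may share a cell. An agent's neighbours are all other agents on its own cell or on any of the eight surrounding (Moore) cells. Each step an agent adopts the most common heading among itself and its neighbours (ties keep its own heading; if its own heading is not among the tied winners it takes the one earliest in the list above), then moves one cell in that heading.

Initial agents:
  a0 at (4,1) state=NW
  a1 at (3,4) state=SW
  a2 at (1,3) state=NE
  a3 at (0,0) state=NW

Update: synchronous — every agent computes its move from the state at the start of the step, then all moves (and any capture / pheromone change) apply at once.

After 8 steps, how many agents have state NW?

2

t=1: a0@(3,0):NW a1@(4,3):SW a2@(0,4):NE a3@(4,4):NW
t=2: a0@(2,4):NW a1@(0,2):SW a2@(4,0):NE a3@(3,3):NW
t=3: a0@(1,3):NW a1@(1,1):SW a2@(3,1):NE a3@(2,2):NW
t=4: a0@(0,2):NW a1@(2,0):SW a2@(2,2):NE a3@(1,1):NW
t=5: a0@(4,1):NW a1@(3,4):SW a2@(1,3):NE a3@(0,0):NW
t=6: a0@(3,0):NW a1@(4,3):SW a2@(0,4):NE a3@(4,4):NW
t=7: a0@(2,4):NW a1@(0,2):SW a2@(4,0):NE a3@(3,3):NW
t=8: a0@(1,3):NW a1@(1,1):SW a2@(3,1):NE a3@(2,2):NW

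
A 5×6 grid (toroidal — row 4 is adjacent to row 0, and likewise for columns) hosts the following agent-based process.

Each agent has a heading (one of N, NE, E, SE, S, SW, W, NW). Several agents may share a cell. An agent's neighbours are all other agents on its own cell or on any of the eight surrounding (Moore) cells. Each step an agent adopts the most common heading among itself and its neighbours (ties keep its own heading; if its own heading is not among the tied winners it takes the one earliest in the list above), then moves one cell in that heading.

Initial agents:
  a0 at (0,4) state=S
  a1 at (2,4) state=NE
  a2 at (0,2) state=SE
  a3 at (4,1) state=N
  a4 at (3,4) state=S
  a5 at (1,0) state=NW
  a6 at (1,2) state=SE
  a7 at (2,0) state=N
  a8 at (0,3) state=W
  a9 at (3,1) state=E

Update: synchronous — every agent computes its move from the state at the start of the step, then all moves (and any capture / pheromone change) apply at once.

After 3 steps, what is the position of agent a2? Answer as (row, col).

t=1: a0@(1,4):S a1@(1,5):NE a2@(1,3):SE a3@(3,1):N a4@(4,4):S a5@(0,5):NW a6@(2,3):SE a7@(1,0):N a8@(1,4):SE a9@(2,1):N
t=2: a0@(2,5):SE a1@(0,0):NE a2@(2,4):SE a3@(2,1):N a4@(0,4):S a5@(1,5):S a6@(3,4):SE a7@(0,0):N a8@(2,5):SE a9@(1,1):N
t=3: a0@(3,0):SE a1@(4,0):N a2@(3,5):SE a3@(1,1):N a4@(1,4):S a5@(2,0):SE a6@(4,5):SE a7@(4,0):N a8@(3,0):SE a9@(0,1):N

(3, 5)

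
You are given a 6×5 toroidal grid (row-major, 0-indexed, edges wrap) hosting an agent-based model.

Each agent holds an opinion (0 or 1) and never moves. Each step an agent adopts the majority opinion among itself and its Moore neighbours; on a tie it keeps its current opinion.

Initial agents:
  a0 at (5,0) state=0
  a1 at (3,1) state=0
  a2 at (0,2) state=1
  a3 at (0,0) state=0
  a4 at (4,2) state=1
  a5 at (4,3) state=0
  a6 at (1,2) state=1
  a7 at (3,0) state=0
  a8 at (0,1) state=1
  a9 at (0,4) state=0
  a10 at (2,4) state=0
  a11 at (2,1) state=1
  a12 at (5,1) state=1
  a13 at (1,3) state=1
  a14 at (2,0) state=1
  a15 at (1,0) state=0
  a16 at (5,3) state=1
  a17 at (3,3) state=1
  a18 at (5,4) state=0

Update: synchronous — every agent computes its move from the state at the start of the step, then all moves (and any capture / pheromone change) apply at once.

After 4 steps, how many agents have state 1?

t=1: a0@(5,0):0 a1@(3,1):1 a2@(0,2):1 a3@(0,0):0 a4@(4,2):1 a5@(4,3):1 a6@(1,2):1 a7@(3,0):0 a8@(0,1):1 a9@(0,4):0 a10@(2,4):0 a11@(2,1):1 a12@(5,1):1 a13@(1,3):1 a14@(2,0):0 a15@(1,0):0 a16@(5,3):1 a17@(3,3):1 a18@(5,4):0
t=2: (unchanged — steady state)

11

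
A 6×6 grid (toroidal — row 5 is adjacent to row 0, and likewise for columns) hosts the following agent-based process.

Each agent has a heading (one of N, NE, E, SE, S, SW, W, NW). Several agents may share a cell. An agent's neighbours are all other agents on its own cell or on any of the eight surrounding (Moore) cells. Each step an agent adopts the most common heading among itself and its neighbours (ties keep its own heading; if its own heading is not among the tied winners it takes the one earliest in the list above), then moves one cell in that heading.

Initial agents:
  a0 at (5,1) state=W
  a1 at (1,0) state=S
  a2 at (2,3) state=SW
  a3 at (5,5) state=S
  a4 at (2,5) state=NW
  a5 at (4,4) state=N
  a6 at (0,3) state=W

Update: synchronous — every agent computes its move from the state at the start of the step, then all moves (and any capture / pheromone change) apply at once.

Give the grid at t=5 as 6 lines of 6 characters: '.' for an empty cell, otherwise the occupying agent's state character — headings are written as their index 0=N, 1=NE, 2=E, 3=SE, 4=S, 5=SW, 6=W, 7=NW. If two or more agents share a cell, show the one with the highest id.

t=1: a0@(5,0):W a1@(2,0):S a2@(3,2):SW a3@(0,5):S a4@(1,4):NW a5@(3,4):N a6@(0,2):W
t=2: a0@(5,5):W a1@(3,0):S a2@(4,1):SW a3@(1,5):S a4@(0,3):NW a5@(2,4):N a6@(0,1):W
t=3: a0@(5,4):W a1@(4,0):S a2@(5,0):SW a3@(2,5):S a4@(5,2):NW a5@(1,4):N a6@(0,0):W
t=4: a0@(5,3):W a1@(5,0):S a2@(0,5):SW a3@(3,5):S a4@(4,1):NW a5@(0,4):N a6@(0,5):W
t=5: a0@(5,2):W a1@(0,0):S a2@(1,4):SW a3@(4,5):S a4@(3,0):NW a5@(0,3):W a6@(0,4):W

4..66.
....5.
......
7.....
.....4
..6...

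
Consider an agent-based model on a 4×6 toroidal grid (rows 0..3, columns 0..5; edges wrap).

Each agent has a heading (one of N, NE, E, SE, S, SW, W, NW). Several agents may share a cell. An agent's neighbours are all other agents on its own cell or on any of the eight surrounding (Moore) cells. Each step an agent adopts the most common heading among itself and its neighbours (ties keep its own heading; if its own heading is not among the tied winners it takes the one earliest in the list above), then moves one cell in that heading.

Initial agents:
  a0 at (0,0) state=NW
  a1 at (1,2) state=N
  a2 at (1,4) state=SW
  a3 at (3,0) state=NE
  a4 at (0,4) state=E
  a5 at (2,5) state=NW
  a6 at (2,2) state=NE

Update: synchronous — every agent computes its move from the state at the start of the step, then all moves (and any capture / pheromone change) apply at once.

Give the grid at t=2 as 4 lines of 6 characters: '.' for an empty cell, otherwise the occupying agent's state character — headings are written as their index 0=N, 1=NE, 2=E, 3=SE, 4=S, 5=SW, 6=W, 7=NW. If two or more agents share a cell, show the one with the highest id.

t=1: a0@(3,5):NW a1@(0,2):N a2@(2,3):SW a3@(2,5):NW a4@(0,5):E a5@(1,4):NW a6@(1,3):NE
t=2: a0@(2,4):NW a1@(3,2):N a2@(3,2):SW a3@(1,4):NW a4@(3,4):NW a5@(0,3):NW a6@(0,4):NE

...71.
....7.
....7.
..5.7.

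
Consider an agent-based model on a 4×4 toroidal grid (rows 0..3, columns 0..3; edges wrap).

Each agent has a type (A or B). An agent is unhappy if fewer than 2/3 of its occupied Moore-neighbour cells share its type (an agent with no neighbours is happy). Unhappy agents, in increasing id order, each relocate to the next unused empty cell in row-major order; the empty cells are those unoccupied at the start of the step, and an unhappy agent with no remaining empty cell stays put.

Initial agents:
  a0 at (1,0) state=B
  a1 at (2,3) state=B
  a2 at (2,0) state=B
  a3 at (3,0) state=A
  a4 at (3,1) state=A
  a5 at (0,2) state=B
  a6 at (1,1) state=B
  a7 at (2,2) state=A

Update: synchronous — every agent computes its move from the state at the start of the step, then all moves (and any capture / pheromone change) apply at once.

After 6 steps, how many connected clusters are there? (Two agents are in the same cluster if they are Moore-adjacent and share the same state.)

t=1: a0@(1,0):B a1@(0,0):B a2@(0,1):B a3@(0,3):A a4@(1,2):A a5@(1,3):B a6@(1,1):B a7@(2,1):A
t=2: a0@(1,0):B a1@(0,0):B a2@(0,1):B a3@(0,2):A a4@(2,0):A a5@(2,2):B a6@(2,3):B a7@(3,0):A
t=3: a0@(1,0):B a1@(0,0):B a2@(0,3):B a3@(1,1):A a4@(1,2):A a5@(2,2):B a6@(1,3):B a7@(2,1):A
t=4: a0@(0,1):B a1@(0,0):B a2@(0,3):B a3@(0,2):A a4@(2,0):A a5@(2,3):B a6@(1,3):B a7@(3,0):A
t=5: a0@(1,0):B a1@(0,0):B a2@(1,1):B a3@(1,2):A a4@(2,1):A a5@(2,2):B a6@(3,1):B a7@(3,2):A
t=6: a0@(1,0):B a1@(0,0):B a2@(0,1):B a3@(0,2):A a4@(0,3):A a5@(1,3):B a6@(2,0):B a7@(2,3):A

3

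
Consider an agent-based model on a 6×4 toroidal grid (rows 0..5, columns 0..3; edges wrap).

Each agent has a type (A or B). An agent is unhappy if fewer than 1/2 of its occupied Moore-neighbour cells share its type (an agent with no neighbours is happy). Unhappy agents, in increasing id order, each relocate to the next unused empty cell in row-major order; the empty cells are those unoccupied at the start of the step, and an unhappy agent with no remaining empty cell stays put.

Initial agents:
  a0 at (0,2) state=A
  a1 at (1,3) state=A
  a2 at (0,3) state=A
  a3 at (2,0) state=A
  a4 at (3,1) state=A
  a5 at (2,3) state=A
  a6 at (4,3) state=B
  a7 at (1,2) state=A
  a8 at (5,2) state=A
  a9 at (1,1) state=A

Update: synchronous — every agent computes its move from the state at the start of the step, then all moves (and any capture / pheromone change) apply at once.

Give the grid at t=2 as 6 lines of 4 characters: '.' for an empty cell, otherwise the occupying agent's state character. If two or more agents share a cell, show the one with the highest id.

t=1: a0@(0,2):A a1@(1,3):A a2@(0,3):A a3@(2,0):A a4@(3,1):A a5@(2,3):A a6@(0,0):B a7@(1,2):A a8@(5,2):A a9@(1,1):A
t=2: a0@(0,2):A a1@(1,3):A a2@(0,3):A a3@(2,0):A a4@(3,1):A a5@(2,3):A a6@(0,1):B a7@(1,2):A a8@(5,2):A a9@(1,1):A

.BAA
.AAA
A..A
.A..
....
..A.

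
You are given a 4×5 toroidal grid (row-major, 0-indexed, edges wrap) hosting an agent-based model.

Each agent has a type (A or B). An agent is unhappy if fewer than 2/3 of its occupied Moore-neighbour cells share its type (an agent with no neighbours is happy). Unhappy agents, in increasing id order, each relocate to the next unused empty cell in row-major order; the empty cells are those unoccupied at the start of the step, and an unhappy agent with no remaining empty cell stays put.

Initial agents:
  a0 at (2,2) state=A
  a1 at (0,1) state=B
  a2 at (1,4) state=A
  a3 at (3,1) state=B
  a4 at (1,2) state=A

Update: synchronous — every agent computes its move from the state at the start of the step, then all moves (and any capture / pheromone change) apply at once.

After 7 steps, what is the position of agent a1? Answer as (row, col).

(0, 2)

t=1: a0@(0,0):A a1@(0,2):B a2@(1,4):A a3@(0,3):B a4@(0,4):A
t=2: a0@(0,0):A a1@(0,2):B a2@(1,4):A a3@(0,1):B a4@(0,4):A
t=3: a0@(0,0):A a1@(0,2):B a2@(1,4):A a3@(0,3):B a4@(0,4):A
t=4: a0@(0,0):A a1@(0,2):B a2@(1,4):A a3@(0,1):B a4@(0,4):A
t=5: a0@(0,0):A a1@(0,2):B a2@(1,4):A a3@(0,3):B a4@(0,4):A
t=6: a0@(0,0):A a1@(0,2):B a2@(1,4):A a3@(0,1):B a4@(0,4):A
t=7: a0@(0,0):A a1@(0,2):B a2@(1,4):A a3@(0,3):B a4@(0,4):A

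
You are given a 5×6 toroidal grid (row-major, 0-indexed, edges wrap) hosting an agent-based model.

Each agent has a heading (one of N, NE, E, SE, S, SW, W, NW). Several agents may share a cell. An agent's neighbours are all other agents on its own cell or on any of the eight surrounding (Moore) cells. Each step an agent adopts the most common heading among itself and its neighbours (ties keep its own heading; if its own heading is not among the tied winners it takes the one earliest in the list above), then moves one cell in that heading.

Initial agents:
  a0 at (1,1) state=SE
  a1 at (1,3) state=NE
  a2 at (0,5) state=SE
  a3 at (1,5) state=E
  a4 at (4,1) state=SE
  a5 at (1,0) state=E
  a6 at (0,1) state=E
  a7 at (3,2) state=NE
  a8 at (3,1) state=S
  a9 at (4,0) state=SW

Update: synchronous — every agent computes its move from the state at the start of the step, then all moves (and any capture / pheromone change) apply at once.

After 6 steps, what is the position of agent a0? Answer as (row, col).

t=1: a0@(1,2):E a1@(0,4):NE a2@(0,0):E a3@(1,0):E a4@(0,2):SE a5@(1,1):E a6@(0,2):E a7@(2,3):NE a8@(4,1):S a9@(0,1):SE
t=2: a0@(1,3):E a1@(4,5):NE a2@(0,1):E a3@(1,1):E a4@(0,3):E a5@(1,2):E a6@(0,3):E a7@(1,4):NE a8@(4,2):E a9@(0,2):E
t=3: a0@(1,4):E a1@(3,0):NE a2@(0,2):E a3@(1,2):E a4@(0,4):E a5@(1,3):E a6@(0,4):E a7@(1,5):E a8@(4,3):E a9@(0,3):E
t=4: a0@(1,5):E a1@(2,1):NE a2@(0,3):E a3@(1,3):E a4@(0,5):E a5@(1,4):E a6@(0,5):E a7@(1,0):E a8@(4,4):E a9@(0,4):E
t=5: a0@(1,0):E a1@(1,2):NE a2@(0,4):E a3@(1,4):E a4@(0,0):E a5@(1,5):E a6@(0,0):E a7@(1,1):E a8@(4,5):E a9@(0,5):E
t=6: a0@(1,1):E a1@(0,3):NE a2@(0,5):E a3@(1,5):E a4@(0,1):E a5@(1,0):E a6@(0,1):E a7@(1,2):E a8@(4,0):E a9@(0,0):E

(1, 1)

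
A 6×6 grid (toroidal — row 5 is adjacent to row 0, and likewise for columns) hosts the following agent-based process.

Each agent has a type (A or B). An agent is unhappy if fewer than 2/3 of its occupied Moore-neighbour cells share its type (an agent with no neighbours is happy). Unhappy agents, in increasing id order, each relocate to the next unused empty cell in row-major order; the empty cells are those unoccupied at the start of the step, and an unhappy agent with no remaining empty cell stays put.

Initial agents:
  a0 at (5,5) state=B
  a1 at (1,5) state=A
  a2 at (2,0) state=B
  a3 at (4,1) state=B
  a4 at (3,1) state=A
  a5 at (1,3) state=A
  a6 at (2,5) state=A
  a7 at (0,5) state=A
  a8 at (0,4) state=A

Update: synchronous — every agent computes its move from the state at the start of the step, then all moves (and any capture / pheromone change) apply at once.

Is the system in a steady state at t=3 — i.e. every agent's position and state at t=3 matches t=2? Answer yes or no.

t=1: a0@(0,0):B a1@(1,5):A a2@(0,1):B a3@(0,2):B a4@(0,3):A a5@(1,3):A a6@(1,0):A a7@(0,5):A a8@(0,4):A
t=2: a0@(1,1):B a1@(1,5):A a2@(0,1):B a3@(1,2):B a4@(0,3):A a5@(1,3):A a6@(1,4):A a7@(0,5):A a8@(0,4):A
t=3: a0@(1,1):B a1@(1,5):A a2@(0,1):B a3@(0,0):B a4@(0,3):A a5@(1,3):A a6@(1,4):A a7@(0,5):A a8@(0,4):A

no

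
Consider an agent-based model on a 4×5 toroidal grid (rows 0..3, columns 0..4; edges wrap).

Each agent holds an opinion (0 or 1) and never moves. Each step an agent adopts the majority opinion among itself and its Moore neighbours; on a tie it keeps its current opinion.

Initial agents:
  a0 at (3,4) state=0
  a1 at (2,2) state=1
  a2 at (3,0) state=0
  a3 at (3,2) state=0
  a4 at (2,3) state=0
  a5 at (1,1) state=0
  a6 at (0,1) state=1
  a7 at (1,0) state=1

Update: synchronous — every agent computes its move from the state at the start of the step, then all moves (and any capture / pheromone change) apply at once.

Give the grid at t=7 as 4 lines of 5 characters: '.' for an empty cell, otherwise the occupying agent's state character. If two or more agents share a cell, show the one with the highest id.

.0...
11...
..00.
0.0.0

t=1: a0@(3,4):0 a1@(2,2):0 a2@(3,0):0 a3@(3,2):0 a4@(2,3):0 a5@(1,1):1 a6@(0,1):0 a7@(1,0):1
t=2: (unchanged — steady state)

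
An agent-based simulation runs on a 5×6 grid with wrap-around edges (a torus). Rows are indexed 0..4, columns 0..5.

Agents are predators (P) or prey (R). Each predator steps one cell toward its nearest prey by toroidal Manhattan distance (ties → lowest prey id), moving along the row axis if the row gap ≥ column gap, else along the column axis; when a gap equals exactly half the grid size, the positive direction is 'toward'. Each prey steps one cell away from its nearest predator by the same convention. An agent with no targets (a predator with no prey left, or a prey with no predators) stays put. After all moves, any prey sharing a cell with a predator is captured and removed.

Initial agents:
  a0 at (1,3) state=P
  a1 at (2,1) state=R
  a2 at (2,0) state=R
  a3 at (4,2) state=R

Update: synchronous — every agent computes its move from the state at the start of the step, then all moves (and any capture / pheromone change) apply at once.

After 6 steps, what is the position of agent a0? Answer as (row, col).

t=1: a0@(1,2):P a1@(2,0):R a2@(2,5):R a3@(3,2):R
t=2: a0@(2,2):P a1@(2,5):R a2@(2,4):R a3@(4,2):R
t=3: a0@(2,3):P a1@(2,4):R a2@(2,5):R a3@(0,2):R
t=4: a0@(2,4):P a1@(2,5):R a2@(2,0):R a3@(4,2):R
t=5: a0@(2,5):P a1@(2,0):R a2@(2,1):R a3@(0,2):R
t=6: a0@(2,0):P a1@(2,1):R a2@(2,2):R a3@(0,1):R

(2, 0)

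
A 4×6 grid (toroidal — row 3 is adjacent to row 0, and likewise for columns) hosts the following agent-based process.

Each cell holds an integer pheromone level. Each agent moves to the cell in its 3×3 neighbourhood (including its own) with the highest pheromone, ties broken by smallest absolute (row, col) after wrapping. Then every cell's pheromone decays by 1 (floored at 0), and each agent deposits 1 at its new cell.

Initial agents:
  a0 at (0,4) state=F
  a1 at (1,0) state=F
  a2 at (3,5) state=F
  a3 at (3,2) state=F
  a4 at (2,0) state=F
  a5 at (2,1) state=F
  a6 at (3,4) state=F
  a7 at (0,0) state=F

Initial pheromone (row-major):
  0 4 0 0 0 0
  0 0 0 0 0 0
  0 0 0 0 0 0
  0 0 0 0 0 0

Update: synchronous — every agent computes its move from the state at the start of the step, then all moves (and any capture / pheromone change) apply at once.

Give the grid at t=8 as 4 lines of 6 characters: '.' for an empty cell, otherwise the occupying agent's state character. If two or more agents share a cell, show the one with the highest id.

.F.F..
......
......
......

t=1: a0@(0,3) a1@(0,1) a2@(0,0) a3@(0,1) a4@(1,0) a5@(1,0) a6@(0,3) a7@(0,1) | pheromone: 1 6 0 2 0 0 / 2 0 0 0 0 0 / 0 0 0 0 0 0 / 0 0 0 0 0 0
t=2: a0@(0,3) a1@(0,1) a2@(0,1) a3@(0,1) a4@(0,1) a5@(0,1) a6@(0,3) a7@(0,1) | pheromone: 0 11 0 3 0 0 / 1 0 0 0 0 0 / 0 0 0 0 0 0 / 0 0 0 0 0 0
t=3: a0@(0,3) a1@(0,1) a2@(0,1) a3@(0,1) a4@(0,1) a5@(0,1) a6@(0,3) a7@(0,1) | pheromone: 0 16 0 4 0 0 / 0 0 0 0 0 0 / 0 0 0 0 0 0 / 0 0 0 0 0 0
t=4: a0@(0,3) a1@(0,1) a2@(0,1) a3@(0,1) a4@(0,1) a5@(0,1) a6@(0,3) a7@(0,1) | pheromone: 0 21 0 5 0 0 / 0 0 0 0 0 0 / 0 0 0 0 0 0 / 0 0 0 0 0 0
t=5: a0@(0,3) a1@(0,1) a2@(0,1) a3@(0,1) a4@(0,1) a5@(0,1) a6@(0,3) a7@(0,1) | pheromone: 0 26 0 6 0 0 / 0 0 0 0 0 0 / 0 0 0 0 0 0 / 0 0 0 0 0 0
t=6: a0@(0,3) a1@(0,1) a2@(0,1) a3@(0,1) a4@(0,1) a5@(0,1) a6@(0,3) a7@(0,1) | pheromone: 0 31 0 7 0 0 / 0 0 0 0 0 0 / 0 0 0 0 0 0 / 0 0 0 0 0 0
t=7: a0@(0,3) a1@(0,1) a2@(0,1) a3@(0,1) a4@(0,1) a5@(0,1) a6@(0,3) a7@(0,1) | pheromone: 0 36 0 8 0 0 / 0 0 0 0 0 0 / 0 0 0 0 0 0 / 0 0 0 0 0 0
t=8: a0@(0,3) a1@(0,1) a2@(0,1) a3@(0,1) a4@(0,1) a5@(0,1) a6@(0,3) a7@(0,1) | pheromone: 0 41 0 9 0 0 / 0 0 0 0 0 0 / 0 0 0 0 0 0 / 0 0 0 0 0 0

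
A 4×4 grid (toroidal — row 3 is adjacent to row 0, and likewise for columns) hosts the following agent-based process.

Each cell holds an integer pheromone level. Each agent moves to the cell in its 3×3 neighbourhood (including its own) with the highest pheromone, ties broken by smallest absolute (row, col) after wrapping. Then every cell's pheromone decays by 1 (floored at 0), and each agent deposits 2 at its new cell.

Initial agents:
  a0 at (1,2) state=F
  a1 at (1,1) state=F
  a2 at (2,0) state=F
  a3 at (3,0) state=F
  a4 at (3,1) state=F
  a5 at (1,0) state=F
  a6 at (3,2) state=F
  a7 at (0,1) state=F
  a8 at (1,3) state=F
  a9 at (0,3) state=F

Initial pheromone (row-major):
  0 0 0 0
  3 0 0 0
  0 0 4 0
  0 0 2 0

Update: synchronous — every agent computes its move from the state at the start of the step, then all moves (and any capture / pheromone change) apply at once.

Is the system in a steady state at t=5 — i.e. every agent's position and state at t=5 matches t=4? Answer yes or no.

t=1: a0@(2,2) a1@(2,2) a2@(1,0) a3@(0,0) a4@(2,2) a5@(1,0) a6@(2,2) a7@(1,0) a8@(2,2) a9@(1,0) | pheromone: 2 0 0 0 / 10 0 0 0 / 0 0 13 0 / 0 0 1 0
t=2: a0@(2,2) a1@(2,2) a2@(1,0) a3@(1,0) a4@(2,2) a5@(1,0) a6@(2,2) a7@(1,0) a8@(2,2) a9@(1,0) | pheromone: 1 0 0 0 / 19 0 0 0 / 0 0 22 0 / 0 0 0 0
t=3: a0@(2,2) a1@(2,2) a2@(1,0) a3@(1,0) a4@(2,2) a5@(1,0) a6@(2,2) a7@(1,0) a8@(2,2) a9@(1,0) | pheromone: 0 0 0 0 / 28 0 0 0 / 0 0 31 0 / 0 0 0 0
t=4: a0@(2,2) a1@(2,2) a2@(1,0) a3@(1,0) a4@(2,2) a5@(1,0) a6@(2,2) a7@(1,0) a8@(2,2) a9@(1,0) | pheromone: 0 0 0 0 / 37 0 0 0 / 0 0 40 0 / 0 0 0 0
t=5: a0@(2,2) a1@(2,2) a2@(1,0) a3@(1,0) a4@(2,2) a5@(1,0) a6@(2,2) a7@(1,0) a8@(2,2) a9@(1,0) | pheromone: 0 0 0 0 / 46 0 0 0 / 0 0 49 0 / 0 0 0 0

yes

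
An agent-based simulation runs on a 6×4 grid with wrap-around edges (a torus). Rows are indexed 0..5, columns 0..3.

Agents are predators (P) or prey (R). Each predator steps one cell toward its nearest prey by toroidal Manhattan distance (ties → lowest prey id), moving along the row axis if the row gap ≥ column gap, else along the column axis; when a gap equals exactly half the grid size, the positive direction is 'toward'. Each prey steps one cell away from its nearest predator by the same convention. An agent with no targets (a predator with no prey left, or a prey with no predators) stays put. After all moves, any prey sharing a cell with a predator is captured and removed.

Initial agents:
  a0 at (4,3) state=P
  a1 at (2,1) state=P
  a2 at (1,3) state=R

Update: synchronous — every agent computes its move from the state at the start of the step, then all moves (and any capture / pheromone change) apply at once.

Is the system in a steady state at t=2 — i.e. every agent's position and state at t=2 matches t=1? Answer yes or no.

no

t=1: a0@(5,3):P a1@(2,2):P a2@(0,3):R
t=2: a0@(0,3):P a1@(1,2):P a2@(1,3):R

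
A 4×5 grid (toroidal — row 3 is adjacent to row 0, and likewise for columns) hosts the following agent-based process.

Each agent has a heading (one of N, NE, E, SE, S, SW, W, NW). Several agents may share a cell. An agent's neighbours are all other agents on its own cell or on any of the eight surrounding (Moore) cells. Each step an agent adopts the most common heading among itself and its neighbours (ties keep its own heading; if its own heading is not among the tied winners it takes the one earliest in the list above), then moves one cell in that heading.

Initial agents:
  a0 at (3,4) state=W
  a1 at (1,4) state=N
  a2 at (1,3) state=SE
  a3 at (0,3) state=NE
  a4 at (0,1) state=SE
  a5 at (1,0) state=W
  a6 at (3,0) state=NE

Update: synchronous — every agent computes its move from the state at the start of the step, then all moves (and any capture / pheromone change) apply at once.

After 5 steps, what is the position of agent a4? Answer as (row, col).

t=1: a0@(2,0):NE a1@(0,4):N a2@(2,4):SE a3@(3,4):NE a4@(1,2):SE a5@(1,4):W a6@(2,1):NE
t=2: a0@(1,1):NE a1@(3,4):N a2@(1,0):NE a3@(2,0):NE a4@(2,3):SE a5@(1,3):W a6@(1,2):NE
t=3: a0@(0,2):NE a1@(2,4):N a2@(0,1):NE a3@(1,1):NE a4@(3,4):SE a5@(1,2):W a6@(0,3):NE
t=4: a0@(3,3):NE a1@(1,4):N a2@(3,2):NE a3@(0,2):NE a4@(0,0):SE a5@(0,3):NE a6@(3,4):NE
t=5: a0@(2,4):NE a1@(0,4):N a2@(2,3):NE a3@(3,3):NE a4@(1,1):SE a5@(3,4):NE a6@(2,0):NE

(1, 1)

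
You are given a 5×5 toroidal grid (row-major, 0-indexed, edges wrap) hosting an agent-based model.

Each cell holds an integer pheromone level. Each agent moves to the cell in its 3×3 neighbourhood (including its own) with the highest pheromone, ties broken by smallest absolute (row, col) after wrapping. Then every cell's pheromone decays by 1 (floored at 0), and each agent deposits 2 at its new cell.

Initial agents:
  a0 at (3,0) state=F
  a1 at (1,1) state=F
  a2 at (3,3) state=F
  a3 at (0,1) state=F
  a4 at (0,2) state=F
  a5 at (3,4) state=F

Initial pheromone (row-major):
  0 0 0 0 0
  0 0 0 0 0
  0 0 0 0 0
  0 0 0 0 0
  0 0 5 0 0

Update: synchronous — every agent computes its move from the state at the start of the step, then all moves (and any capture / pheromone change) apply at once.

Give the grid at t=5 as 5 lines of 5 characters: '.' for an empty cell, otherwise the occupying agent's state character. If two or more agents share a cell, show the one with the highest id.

F....
.....
F....
.....
..F..

t=1: a0@(2,0) a1@(0,0) a2@(4,2) a3@(4,2) a4@(4,2) a5@(2,0) | pheromone: 2 0 0 0 0 / 0 0 0 0 0 / 4 0 0 0 0 / 0 0 0 0 0 / 0 0 10 0 0
t=2: a0@(2,0) a1@(0,0) a2@(4,2) a3@(4,2) a4@(4,2) a5@(2,0) | pheromone: 3 0 0 0 0 / 0 0 0 0 0 / 7 0 0 0 0 / 0 0 0 0 0 / 0 0 15 0 0
t=3: a0@(2,0) a1@(0,0) a2@(4,2) a3@(4,2) a4@(4,2) a5@(2,0) | pheromone: 4 0 0 0 0 / 0 0 0 0 0 / 10 0 0 0 0 / 0 0 0 0 0 / 0 0 20 0 0
t=4: a0@(2,0) a1@(0,0) a2@(4,2) a3@(4,2) a4@(4,2) a5@(2,0) | pheromone: 5 0 0 0 0 / 0 0 0 0 0 / 13 0 0 0 0 / 0 0 0 0 0 / 0 0 25 0 0
t=5: a0@(2,0) a1@(0,0) a2@(4,2) a3@(4,2) a4@(4,2) a5@(2,0) | pheromone: 6 0 0 0 0 / 0 0 0 0 0 / 16 0 0 0 0 / 0 0 0 0 0 / 0 0 30 0 0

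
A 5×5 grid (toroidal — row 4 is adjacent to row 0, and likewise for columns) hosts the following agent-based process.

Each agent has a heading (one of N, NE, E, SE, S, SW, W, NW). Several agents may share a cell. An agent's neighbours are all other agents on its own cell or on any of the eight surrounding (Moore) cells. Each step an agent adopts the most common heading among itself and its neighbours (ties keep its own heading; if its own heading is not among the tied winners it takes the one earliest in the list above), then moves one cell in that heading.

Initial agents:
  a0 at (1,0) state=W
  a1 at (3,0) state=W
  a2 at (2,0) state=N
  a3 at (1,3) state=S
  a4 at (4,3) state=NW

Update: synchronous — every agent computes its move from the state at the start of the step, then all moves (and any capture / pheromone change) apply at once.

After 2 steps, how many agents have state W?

t=1: a0@(1,4):W a1@(3,4):W a2@(2,4):W a3@(2,3):S a4@(3,2):NW
t=2: a0@(1,3):W a1@(3,3):W a2@(2,3):W a3@(2,2):W a4@(2,1):NW

4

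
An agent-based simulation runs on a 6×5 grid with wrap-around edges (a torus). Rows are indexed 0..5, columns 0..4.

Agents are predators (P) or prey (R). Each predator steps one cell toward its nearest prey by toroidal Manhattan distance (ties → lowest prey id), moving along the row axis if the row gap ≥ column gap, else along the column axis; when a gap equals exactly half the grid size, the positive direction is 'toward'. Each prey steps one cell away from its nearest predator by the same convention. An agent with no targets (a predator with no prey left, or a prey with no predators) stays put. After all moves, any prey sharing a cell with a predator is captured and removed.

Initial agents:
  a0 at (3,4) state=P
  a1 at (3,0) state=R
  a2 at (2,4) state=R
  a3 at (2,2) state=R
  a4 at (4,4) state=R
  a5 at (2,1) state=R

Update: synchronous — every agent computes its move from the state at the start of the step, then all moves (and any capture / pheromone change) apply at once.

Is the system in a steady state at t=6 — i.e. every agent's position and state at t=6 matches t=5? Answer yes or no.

t=1: a0@(3,0):P a1@(3,1):R a2@(1,4):R a3@(2,1):R a4@(5,4):R a5@(2,2):R
t=2: a0@(3,1):P a1@(3,2):R a2@(0,4):R a3@(1,1):R a4@(0,4):R a5@(2,3):R
t=3: a0@(3,2):P a1@(3,3):R a2@(5,4):R a3@(0,1):R a4@(5,4):R a5@(2,4):R
t=4: a0@(3,3):P a1@(3,4):R a2@(0,4):R a3@(5,1):R a4@(0,4):R a5@(2,0):R
t=5: a0@(3,4):P a1@(3,0):R a2@(5,4):R a3@(0,1):R a4@(5,4):R a5@(2,1):R
t=6: a0@(3,0):P a1@(3,1):R a2@(0,4):R a3@(5,1):R a4@(0,4):R a5@(2,2):R

no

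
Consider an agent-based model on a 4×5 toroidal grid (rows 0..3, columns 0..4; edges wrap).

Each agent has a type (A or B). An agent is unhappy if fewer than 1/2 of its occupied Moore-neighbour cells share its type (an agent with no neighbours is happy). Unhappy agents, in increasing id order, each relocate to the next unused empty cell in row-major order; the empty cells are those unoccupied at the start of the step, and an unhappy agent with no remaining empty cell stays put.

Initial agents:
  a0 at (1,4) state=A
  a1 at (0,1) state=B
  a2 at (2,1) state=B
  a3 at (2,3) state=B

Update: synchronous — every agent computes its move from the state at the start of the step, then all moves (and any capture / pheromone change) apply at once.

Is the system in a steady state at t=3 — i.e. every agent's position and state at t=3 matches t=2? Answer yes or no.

t=1: a0@(0,0):A a1@(0,1):B a2@(2,1):B a3@(0,2):B
t=2: a0@(0,3):A a1@(0,1):B a2@(2,1):B a3@(0,2):B
t=3: a0@(0,0):A a1@(0,1):B a2@(2,1):B a3@(0,2):B

no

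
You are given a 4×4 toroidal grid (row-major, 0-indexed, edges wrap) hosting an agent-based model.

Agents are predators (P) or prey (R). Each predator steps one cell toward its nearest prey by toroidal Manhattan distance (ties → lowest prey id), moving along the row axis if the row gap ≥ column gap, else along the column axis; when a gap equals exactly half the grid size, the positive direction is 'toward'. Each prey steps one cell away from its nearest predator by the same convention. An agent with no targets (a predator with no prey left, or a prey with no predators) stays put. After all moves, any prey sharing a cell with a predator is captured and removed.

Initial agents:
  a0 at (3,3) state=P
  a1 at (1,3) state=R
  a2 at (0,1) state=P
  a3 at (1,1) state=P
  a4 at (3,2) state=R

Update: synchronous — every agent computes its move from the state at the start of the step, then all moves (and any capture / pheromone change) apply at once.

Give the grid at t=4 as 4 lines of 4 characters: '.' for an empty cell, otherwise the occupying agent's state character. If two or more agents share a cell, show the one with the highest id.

....
..P.
..P.
...R

t=1: a0@(3,2):P a1@(0,3):R a2@(3,1):P a3@(1,2):P
t=2: a0@(0,2):P a1@(1,3):R a2@(3,2):P a3@(0,2):P
t=3: a0@(1,2):P a1@(2,3):R a2@(0,2):P a3@(1,2):P
t=4: a0@(2,2):P a1@(3,3):R a2@(1,2):P a3@(2,2):P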